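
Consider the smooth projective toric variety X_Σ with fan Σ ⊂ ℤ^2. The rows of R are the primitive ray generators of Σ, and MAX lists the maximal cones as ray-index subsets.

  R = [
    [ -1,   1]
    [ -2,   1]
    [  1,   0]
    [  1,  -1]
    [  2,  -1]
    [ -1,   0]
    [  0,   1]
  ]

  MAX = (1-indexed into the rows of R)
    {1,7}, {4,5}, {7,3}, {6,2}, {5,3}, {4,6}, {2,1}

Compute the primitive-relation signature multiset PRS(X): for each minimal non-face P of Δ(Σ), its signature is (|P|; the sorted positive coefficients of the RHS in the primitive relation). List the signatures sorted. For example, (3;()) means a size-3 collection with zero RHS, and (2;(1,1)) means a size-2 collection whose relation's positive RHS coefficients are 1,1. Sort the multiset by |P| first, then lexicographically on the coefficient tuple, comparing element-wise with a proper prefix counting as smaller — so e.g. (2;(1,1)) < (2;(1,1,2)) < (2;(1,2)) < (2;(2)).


|primitive collections| = 14. Relations:

  • {1,4}:  v_{1} + v_{4} = 0  ⟹  sig = (2;())
  • {2,5}:  v_{2} + v_{5} = 0  ⟹  sig = (2;())
  • {3,6}:  v_{3} + v_{6} = 0  ⟹  sig = (2;())
  • {1,3}:  v_{1} + v_{3} = v_{7}  ⟹  sig = (2;(1))
  • {1,5}:  v_{1} + v_{5} = v_{3}  ⟹  sig = (2;(1))
  • {1,6}:  v_{1} + v_{6} = v_{2}  ⟹  sig = (2;(1))
  • {2,3}:  v_{2} + v_{3} = v_{1}  ⟹  sig = (2;(1))
  • {2,4}:  v_{2} + v_{4} = v_{6}  ⟹  sig = (2;(1))
  • {3,4}:  v_{3} + v_{4} = v_{5}  ⟹  sig = (2;(1))
  • {4,7}:  v_{4} + v_{7} = v_{3}  ⟹  sig = (2;(1))
  • {5,6}:  v_{5} + v_{6} = v_{4}  ⟹  sig = (2;(1))
  • {6,7}:  v_{6} + v_{7} = v_{1}  ⟹  sig = (2;(1))
  • {2,7}:  v_{2} + v_{7} = 2·v_{1}  ⟹  sig = (2;(2))
  • {5,7}:  v_{5} + v_{7} = 2·v_{3}  ⟹  sig = (2;(2))

Signatures (|P|; sorted positive RHS coefficients), sorted:
    |P|=2: 14 collections, coeffs (), (), (), (1), (1), (1), (1), (1), (1), (1), (1), (1), (2), (2)


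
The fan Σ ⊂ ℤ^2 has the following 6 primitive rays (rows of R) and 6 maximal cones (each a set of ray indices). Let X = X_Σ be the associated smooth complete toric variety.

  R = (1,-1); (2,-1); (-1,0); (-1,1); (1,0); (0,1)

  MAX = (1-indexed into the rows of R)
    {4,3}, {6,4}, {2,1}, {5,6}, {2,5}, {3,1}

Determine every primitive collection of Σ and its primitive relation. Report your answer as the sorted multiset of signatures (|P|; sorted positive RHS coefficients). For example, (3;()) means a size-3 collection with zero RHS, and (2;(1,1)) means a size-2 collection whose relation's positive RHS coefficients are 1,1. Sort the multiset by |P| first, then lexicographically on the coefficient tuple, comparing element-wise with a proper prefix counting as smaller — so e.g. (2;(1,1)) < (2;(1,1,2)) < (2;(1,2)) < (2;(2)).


Primitive collections (9):

  P={1,4}:  v_{1} + v_{4} = 0  so sig = (2;())
  P={3,5}:  v_{3} + v_{5} = 0  so sig = (2;())
  P={1,5}:  v_{1} + v_{5} = v_{2}  so sig = (2;(1))
  P={1,6}:  v_{1} + v_{6} = v_{5}  so sig = (2;(1))
  P={2,3}:  v_{2} + v_{3} = v_{1}  so sig = (2;(1))
  P={2,4}:  v_{2} + v_{4} = v_{5}  so sig = (2;(1))
  P={3,6}:  v_{3} + v_{6} = v_{4}  so sig = (2;(1))
  P={4,5}:  v_{4} + v_{5} = v_{6}  so sig = (2;(1))
  P={2,6}:  v_{2} + v_{6} = 2·v_{5}  so sig = (2;(2))

Hence PRS(X_Σ) =
[(2;()), (2;()), (2;(1)), (2;(1)), (2;(1)), (2;(1)), (2;(1)), (2;(1)), (2;(2))]


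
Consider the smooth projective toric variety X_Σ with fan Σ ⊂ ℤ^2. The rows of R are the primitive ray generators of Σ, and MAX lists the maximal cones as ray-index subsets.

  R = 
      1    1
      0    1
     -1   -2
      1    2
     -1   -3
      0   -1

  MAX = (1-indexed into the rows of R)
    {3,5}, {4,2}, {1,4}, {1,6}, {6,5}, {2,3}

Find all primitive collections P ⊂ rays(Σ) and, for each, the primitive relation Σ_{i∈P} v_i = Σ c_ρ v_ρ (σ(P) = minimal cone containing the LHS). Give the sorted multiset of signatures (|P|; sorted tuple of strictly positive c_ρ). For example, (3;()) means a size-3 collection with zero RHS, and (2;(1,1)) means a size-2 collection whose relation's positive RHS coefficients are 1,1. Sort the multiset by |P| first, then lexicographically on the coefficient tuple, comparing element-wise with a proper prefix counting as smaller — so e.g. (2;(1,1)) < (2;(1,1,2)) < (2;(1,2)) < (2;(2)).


9 minimal non-faces of Δ(Σ) (on 6 rays):

  • {2,6}:  v_{2} + v_{6} = 0 ; sig = (2;())
  • {3,4}:  v_{3} + v_{4} = 0 ; sig = (2;())
  • {1,2}:  v_{1} + v_{2} = v_{4} ; sig = (2;(1))
  • {1,3}:  v_{1} + v_{3} = v_{6} ; sig = (2;(1))
  • {2,5}:  v_{2} + v_{5} = v_{3} ; sig = (2;(1))
  • {3,6}:  v_{3} + v_{6} = v_{5} ; sig = (2;(1))
  • {4,5}:  v_{4} + v_{5} = v_{6} ; sig = (2;(1))
  • {4,6}:  v_{4} + v_{6} = v_{1} ; sig = (2;(1))
  • {1,5}:  v_{1} + v_{5} = 2·v_{6} ; sig = (2;(2))

so the primitive-relation signature multiset is
{ (2;()) ×2,  (2;(1)) ×6,  (2;(2)) }


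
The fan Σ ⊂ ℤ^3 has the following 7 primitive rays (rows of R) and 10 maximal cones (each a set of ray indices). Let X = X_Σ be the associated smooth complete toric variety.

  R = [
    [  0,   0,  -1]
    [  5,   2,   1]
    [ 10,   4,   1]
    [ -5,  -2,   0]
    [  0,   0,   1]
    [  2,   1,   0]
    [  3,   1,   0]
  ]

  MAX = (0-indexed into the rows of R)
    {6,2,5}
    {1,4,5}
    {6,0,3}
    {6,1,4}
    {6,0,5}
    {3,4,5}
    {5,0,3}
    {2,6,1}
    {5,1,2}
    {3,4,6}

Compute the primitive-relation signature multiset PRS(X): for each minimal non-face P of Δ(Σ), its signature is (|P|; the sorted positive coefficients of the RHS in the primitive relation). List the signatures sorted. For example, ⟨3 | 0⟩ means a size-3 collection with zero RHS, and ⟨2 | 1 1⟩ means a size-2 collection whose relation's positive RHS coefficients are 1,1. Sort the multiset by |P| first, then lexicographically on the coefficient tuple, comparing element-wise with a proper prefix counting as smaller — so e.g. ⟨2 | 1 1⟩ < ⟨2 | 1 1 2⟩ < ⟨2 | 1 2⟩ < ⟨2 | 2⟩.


Primitive collections (9):

  P={0,4}:  v_{0} + v_{4} = 0 ; sig = ⟨2 | 0⟩
  P={1,3}:  v_{1} + v_{3} = v_{4} ; sig = ⟨2 | 1⟩
  P={2,3}:  v_{2} + v_{3} = v_{1} ; sig = ⟨2 | 1⟩
  P={0,1}:  v_{0} + v_{1} = v_{5} + v_{6} ; sig = ⟨2 | 1 1⟩
  P={2,4}:  v_{2} + v_{4} = 2·v_{1} ; sig = ⟨2 | 2⟩
  P={0,2}:  v_{0} + v_{2} = 2·v_{5} + 2·v_{6} ; sig = ⟨2 | 2 2⟩
  P={3,5,6}:  v_{3} + v_{5} + v_{6} = 0 ; sig = ⟨3 | 0⟩
  P={1,5,6}:  v_{1} + v_{5} + v_{6} = v_{2} ; sig = ⟨3 | 1⟩
  P={4,5,6}:  v_{4} + v_{5} + v_{6} = v_{1} ; sig = ⟨3 | 1⟩

Signatures (|P|; sorted positive RHS coefficients), sorted:
[⟨2 | 0⟩, ⟨2 | 1⟩, ⟨2 | 1⟩, ⟨2 | 1 1⟩, ⟨2 | 2⟩, ⟨2 | 2 2⟩, ⟨3 | 0⟩, ⟨3 | 1⟩, ⟨3 | 1⟩]


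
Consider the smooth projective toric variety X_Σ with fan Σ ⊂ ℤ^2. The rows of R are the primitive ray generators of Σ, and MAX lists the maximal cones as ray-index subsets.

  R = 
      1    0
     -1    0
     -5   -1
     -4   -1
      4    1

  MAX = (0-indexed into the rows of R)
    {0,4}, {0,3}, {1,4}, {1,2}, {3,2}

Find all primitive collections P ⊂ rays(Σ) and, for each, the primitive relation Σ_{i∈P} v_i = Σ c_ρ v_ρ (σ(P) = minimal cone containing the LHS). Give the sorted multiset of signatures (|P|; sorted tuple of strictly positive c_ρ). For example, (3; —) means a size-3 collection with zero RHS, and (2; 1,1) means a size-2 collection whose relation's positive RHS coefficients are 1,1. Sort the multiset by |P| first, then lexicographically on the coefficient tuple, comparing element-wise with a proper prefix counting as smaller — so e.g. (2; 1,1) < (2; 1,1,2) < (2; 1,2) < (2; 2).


|primitive collections| = 5. Relations:

  P = {0,1}:  v_{0} + v_{1} = 0 — sig = (2; —)
  P = {3,4}:  v_{3} + v_{4} = 0 — sig = (2; —)
  P = {0,2}:  v_{0} + v_{2} = v_{3} — sig = (2; 1)
  P = {1,3}:  v_{1} + v_{3} = v_{2} — sig = (2; 1)
  P = {2,4}:  v_{2} + v_{4} = v_{1} — sig = (2; 1)

Signatures (|P|; sorted positive RHS coefficients), sorted:
{ (2; —) ×2,  (2; 1) ×3 }


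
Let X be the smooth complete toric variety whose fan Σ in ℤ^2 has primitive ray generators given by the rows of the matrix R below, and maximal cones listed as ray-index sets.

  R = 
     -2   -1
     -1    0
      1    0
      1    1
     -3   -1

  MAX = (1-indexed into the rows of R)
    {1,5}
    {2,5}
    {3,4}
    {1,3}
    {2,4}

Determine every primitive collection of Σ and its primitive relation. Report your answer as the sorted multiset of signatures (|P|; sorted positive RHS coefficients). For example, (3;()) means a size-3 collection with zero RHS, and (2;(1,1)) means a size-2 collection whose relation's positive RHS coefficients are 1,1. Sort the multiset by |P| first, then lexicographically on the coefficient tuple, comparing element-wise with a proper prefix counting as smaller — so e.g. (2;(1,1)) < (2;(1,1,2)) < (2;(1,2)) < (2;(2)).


Σ has 5 primitive collections:

  • {2,3}:  v_{2} + v_{3} = 0 ; sig = (2;())
  • {1,2}:  v_{1} + v_{2} = v_{5} ; sig = (2;(1))
  • {1,4}:  v_{1} + v_{4} = v_{2} ; sig = (2;(1))
  • {3,5}:  v_{3} + v_{5} = v_{1} ; sig = (2;(1))
  • {4,5}:  v_{4} + v_{5} = 2·v_{2} ; sig = (2;(2))

Sorted signature multiset PRS(X):
    |P|=2: 5 collections, coeffs (), (1), (1), (1), (2)


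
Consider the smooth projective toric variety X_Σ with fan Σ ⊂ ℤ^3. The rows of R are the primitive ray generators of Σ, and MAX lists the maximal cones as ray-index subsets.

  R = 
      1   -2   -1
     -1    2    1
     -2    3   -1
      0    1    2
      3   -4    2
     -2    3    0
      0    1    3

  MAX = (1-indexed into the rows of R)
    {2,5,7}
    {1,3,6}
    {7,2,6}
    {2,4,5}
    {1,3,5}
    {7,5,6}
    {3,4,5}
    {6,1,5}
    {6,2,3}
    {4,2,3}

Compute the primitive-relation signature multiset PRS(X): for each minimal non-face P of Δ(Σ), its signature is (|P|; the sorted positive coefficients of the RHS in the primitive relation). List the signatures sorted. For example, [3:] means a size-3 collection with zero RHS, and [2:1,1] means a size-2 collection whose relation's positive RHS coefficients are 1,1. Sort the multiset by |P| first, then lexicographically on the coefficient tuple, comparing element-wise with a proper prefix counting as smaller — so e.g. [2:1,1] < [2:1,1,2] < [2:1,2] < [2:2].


9 collections generate NE(X_Σ); each relation:

  P={1,2}:  v_{1} + v_{2} = 0  so sig = [2:]
  P={1,4}:  v_{1} + v_{4} = v_{3} + v_{5}  so sig = [2:1,1]
  P={1,7}:  v_{1} + v_{7} = v_{5} + v_{6}  so sig = [2:1,1]
  P={4,7}:  v_{4} + v_{7} = 3·v_{2} + v_{5}  so sig = [2:1,3]
  P={3,7}:  v_{3} + v_{7} = 2·v_{2}  so sig = [2:2]
  P={4,6}:  v_{4} + v_{6} = 2·v_{2}  so sig = [2:2]
  P={2,3,5}:  v_{2} + v_{3} + v_{5} = v_{4}  so sig = [3:1]
  P={2,5,6}:  v_{2} + v_{5} + v_{6} = v_{7}  so sig = [3:1]
  P={3,5,6}:  v_{3} + v_{5} + v_{6} = v_{2}  so sig = [3:1]

Sorted signature multiset PRS(X):
[[2:], [2:1,1], [2:1,1], [2:1,3], [2:2], [2:2], [3:1], [3:1], [3:1]]


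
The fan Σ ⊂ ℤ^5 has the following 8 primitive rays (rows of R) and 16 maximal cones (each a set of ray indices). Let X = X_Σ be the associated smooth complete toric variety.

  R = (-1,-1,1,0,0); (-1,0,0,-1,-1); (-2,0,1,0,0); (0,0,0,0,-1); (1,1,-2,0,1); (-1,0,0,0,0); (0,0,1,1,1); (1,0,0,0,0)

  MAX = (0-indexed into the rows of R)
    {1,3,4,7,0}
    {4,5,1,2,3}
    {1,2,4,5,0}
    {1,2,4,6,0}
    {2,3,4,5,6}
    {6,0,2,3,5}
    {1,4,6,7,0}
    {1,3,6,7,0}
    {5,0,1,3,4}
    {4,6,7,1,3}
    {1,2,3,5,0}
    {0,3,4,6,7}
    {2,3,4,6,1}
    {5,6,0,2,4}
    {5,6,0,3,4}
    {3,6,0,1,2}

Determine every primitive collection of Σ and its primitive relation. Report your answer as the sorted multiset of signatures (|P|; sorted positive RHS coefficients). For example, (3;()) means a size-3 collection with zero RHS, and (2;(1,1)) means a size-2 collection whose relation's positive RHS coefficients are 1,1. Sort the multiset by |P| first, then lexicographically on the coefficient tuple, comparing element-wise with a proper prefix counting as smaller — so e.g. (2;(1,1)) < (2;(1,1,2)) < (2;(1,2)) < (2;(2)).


The 5 primitive collections of Σ (r=8, n=5):

  P={5,7}:  v_{5} + v_{7} = 0 ; sig = (2;())
  P={2,7}:  v_{2} + v_{7} = v_{1} + v_{6} ; sig = (2;(1,1))
  P={1,5,6}:  v_{1} + v_{5} + v_{6} = v_{2} ; sig = (3;(1))
  P={0,2,3,4}:  v_{0} + v_{2} + v_{3} + v_{4} = 2·v_{5} ; sig = (4;(2))
  P={0,1,3,4,6}:  v_{0} + v_{1} + v_{3} + v_{4} + v_{6} = v_{5} ; sig = (5;(1))

Signatures (|P|; sorted positive RHS coefficients), sorted:
    (2;())
    (2;(1,1))
    (3;(1))
    (4;(2))
    (5;(1))


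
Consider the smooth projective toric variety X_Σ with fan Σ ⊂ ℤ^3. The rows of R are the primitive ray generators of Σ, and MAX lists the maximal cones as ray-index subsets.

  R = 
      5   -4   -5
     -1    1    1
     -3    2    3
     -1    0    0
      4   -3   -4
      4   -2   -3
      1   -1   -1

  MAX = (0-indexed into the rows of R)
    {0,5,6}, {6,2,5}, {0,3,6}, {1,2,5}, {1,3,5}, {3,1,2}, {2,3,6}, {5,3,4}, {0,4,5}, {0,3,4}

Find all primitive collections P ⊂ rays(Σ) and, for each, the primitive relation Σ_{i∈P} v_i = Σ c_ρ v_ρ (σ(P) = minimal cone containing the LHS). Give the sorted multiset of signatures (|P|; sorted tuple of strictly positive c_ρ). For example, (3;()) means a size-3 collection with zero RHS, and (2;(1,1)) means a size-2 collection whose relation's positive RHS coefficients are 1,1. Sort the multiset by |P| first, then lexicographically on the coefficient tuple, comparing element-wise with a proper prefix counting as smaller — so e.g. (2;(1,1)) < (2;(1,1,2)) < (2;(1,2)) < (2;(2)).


|primitive collections| = 9. Relations:

  P={1,6}:  v_{1} + v_{6} = 0  →  sig = (2;())
  P={0,1}:  v_{0} + v_{1} = v_{4}  →  sig = (2;(1))
  P={2,4}:  v_{2} + v_{4} = v_{6}  →  sig = (2;(1))
  P={4,6}:  v_{4} + v_{6} = v_{0}  →  sig = (2;(1))
  P={1,4}:  v_{1} + v_{4} = v_{3} + v_{5}  →  sig = (2;(1,1))
  P={0,2}:  v_{0} + v_{2} = 2·v_{6}  →  sig = (2;(2))
  P={2,3,5}:  v_{2} + v_{3} + v_{5} = 0  →  sig = (3;())
  P={3,5,6}:  v_{3} + v_{5} + v_{6} = v_{4}  →  sig = (3;(1))
  P={0,3,5}:  v_{0} + v_{3} + v_{5} = 2·v_{4}  →  sig = (3;(2))

so the primitive-relation signature multiset is
[(2;()), (2;(1)), (2;(1)), (2;(1)), (2;(1,1)), (2;(2)), (3;()), (3;(1)), (3;(2))]


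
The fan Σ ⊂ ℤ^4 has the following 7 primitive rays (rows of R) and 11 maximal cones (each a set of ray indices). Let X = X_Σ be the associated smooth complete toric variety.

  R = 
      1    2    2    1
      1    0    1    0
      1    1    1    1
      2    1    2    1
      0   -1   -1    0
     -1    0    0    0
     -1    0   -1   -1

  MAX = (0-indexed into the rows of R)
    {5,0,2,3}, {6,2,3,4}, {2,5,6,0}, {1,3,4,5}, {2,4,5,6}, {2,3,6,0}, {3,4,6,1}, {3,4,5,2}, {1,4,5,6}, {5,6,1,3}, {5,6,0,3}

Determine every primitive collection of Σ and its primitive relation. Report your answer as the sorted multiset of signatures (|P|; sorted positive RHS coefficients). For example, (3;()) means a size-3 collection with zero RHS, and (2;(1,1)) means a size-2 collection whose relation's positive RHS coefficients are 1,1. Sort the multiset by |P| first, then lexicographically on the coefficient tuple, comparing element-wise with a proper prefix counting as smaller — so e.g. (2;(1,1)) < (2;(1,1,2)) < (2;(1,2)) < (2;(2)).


The 5 primitive collections of Σ (r=7, n=4):

  P = {0,4}:  v_{0} + v_{4} = v_{2} — sig = (2;(1))
  P = {1,2}:  v_{1} + v_{2} = v_{3} — sig = (2;(1))
  P = {0,1}:  v_{0} + v_{1} = 2·v_{3} + v_{5} + v_{6} — sig = (2;(1,1,2))
  P = {3,4,5,6}:  v_{3} + v_{4} + v_{5} + v_{6} = 0 — sig = (4;())
  P = {2,3,5,6}:  v_{2} + v_{3} + v_{5} + v_{6} = v_{0} — sig = (4;(1))

Sorted signature multiset PRS(X):
{ (2;(1)) ×2,  (2;(1,1,2)),  (4;()),  (4;(1)) }


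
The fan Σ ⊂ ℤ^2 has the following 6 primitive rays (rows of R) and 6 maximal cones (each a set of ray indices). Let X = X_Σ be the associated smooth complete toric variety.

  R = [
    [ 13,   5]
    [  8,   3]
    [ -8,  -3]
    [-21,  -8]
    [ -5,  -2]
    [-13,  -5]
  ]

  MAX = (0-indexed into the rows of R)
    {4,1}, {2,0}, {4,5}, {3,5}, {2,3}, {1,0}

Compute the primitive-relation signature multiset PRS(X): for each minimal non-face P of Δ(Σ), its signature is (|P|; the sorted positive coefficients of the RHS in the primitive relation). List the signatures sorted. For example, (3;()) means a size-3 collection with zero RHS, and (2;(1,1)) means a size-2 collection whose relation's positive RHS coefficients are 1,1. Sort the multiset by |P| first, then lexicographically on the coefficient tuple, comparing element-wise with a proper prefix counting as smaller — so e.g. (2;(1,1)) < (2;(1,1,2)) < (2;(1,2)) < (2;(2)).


Δ(Σ) — 6 vertices, 9 min non-faces:

  • {0,5}:  v_{0} + v_{5} = 0 ; sig = (2;())
  • {1,2}:  v_{1} + v_{2} = 0 ; sig = (2;())
  • {0,3}:  v_{0} + v_{3} = v_{2} ; sig = (2;(1))
  • {0,4}:  v_{0} + v_{4} = v_{1} ; sig = (2;(1))
  • {1,3}:  v_{1} + v_{3} = v_{5} ; sig = (2;(1))
  • {1,5}:  v_{1} + v_{5} = v_{4} ; sig = (2;(1))
  • {2,4}:  v_{2} + v_{4} = v_{5} ; sig = (2;(1))
  • {2,5}:  v_{2} + v_{5} = v_{3} ; sig = (2;(1))
  • {3,4}:  v_{3} + v_{4} = 2·v_{5} ; sig = (2;(2))

Signatures (|P|; sorted positive RHS coefficients), sorted:
    |P|=2: 9 collections, coeffs (), (), (1), (1), (1), (1), (1), (1), (2)


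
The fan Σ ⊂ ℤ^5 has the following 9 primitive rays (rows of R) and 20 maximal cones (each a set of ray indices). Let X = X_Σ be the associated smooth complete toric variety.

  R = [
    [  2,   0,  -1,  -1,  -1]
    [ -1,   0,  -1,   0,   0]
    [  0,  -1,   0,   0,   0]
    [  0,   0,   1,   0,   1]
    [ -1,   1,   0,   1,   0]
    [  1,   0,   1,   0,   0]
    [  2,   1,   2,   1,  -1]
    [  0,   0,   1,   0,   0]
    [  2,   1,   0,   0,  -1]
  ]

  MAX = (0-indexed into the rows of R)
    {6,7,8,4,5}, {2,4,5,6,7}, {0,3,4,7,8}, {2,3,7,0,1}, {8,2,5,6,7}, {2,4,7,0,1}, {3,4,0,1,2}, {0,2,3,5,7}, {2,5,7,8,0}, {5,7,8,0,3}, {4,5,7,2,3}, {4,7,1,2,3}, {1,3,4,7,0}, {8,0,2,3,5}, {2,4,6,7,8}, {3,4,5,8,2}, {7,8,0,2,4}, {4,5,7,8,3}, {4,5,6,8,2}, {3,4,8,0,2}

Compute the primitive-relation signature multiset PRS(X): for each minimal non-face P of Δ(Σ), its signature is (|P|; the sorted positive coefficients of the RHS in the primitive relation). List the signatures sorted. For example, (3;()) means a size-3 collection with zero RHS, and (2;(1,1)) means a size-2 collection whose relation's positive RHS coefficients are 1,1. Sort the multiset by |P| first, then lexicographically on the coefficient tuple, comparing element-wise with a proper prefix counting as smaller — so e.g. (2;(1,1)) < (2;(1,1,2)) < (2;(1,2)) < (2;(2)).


Minimal non-faces — 9 found among 9 rays, 20 max cones:

  P={1,5}:  v_{1} + v_{5} = 0  so sig = (2;())
  P={1,8}:  v_{1} + v_{8} = v_{0} + v_{4}  so sig = (2;(1,1))
  P={1,6}:  v_{1} + v_{6} = v_{2} + v_{4} + v_{7} + v_{8}  so sig = (2;(1,1,1,1))
  P={0,6}:  v_{0} + v_{6} = v_{2} + v_{7} + 2·v_{8}  so sig = (2;(1,1,2))
  P={3,6}:  v_{3} + v_{6} = v_{4} + 3·v_{5}  so sig = (2;(1,3))
  P={0,4,5}:  v_{0} + v_{4} + v_{5} = v_{8}  so sig = (3;(1))
  P={2,3,7,8}:  v_{2} + v_{3} + v_{7} + v_{8} = 2·v_{5}  so sig = (4;(2))
  P={0,2,3,4,7}:  v_{0} + v_{2} + v_{3} + v_{4} + v_{7} = v_{5}  so sig = (5;(1))
  P={2,4,5,7,8}:  v_{2} + v_{4} + v_{5} + v_{7} + v_{8} = v_{6}  so sig = (5;(1))

so the primitive-relation signature multiset is
{ (2;()),  (2;(1,1)),  (2;(1,1,1,1)),  (2;(1,1,2)),  (2;(1,3)),  (3;(1)),  (4;(2)),  (5;(1)) ×2 }


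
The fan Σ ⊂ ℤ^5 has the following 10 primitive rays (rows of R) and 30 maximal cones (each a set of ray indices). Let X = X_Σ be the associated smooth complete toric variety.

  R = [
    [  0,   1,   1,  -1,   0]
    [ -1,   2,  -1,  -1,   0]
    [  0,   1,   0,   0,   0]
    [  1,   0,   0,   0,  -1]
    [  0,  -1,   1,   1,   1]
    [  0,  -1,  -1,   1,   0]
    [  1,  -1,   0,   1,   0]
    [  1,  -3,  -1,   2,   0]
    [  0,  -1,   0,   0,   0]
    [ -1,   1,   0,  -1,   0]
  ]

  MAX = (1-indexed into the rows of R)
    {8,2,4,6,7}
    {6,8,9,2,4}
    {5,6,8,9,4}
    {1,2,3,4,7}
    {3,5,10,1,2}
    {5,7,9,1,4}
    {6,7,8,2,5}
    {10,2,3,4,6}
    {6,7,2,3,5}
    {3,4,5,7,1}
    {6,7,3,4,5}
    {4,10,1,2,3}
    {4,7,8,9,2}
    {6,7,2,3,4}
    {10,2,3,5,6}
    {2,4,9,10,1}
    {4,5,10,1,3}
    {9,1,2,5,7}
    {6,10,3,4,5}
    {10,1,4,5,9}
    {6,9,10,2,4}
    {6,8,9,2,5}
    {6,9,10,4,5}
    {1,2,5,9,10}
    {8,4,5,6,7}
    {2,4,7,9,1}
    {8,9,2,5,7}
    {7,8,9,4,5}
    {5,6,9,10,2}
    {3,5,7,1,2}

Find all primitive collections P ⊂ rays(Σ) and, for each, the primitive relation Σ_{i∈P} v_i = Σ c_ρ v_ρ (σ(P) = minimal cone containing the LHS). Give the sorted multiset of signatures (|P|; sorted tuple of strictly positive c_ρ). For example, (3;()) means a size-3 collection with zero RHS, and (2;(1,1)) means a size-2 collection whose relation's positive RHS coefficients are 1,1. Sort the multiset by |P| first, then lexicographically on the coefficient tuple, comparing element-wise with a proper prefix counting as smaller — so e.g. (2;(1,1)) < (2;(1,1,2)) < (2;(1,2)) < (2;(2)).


Minimal non-faces — 8 found among 10 rays, 30 max cones:

  P = {1,6}:  v_{1} + v_{6} = 0 ; sig = (2;())
  P = {3,9}:  v_{3} + v_{9} = 0 ; sig = (2;())
  P = {7,10}:  v_{7} + v_{10} = 0 ; sig = (2;())
  P = {1,8}:  v_{1} + v_{8} = v_{7} + v_{9} ; sig = (2;(1,1))
  P = {3,8}:  v_{3} + v_{8} = v_{6} + v_{7} ; sig = (2;(1,1))
  P = {8,10}:  v_{8} + v_{10} = v_{6} + v_{9} ; sig = (2;(1,1))
  P = {2,4,5}:  v_{2} + v_{4} + v_{5} = v_{3} ; sig = (3;(1))
  P = {6,7,9}:  v_{6} + v_{7} + v_{9} = v_{8} ; sig = (3;(1))

Hence PRS(X_Σ) =
    (2;())
    (2;())
    (2;())
    (2;(1,1))
    (2;(1,1))
    (2;(1,1))
    (3;(1))
    (3;(1))


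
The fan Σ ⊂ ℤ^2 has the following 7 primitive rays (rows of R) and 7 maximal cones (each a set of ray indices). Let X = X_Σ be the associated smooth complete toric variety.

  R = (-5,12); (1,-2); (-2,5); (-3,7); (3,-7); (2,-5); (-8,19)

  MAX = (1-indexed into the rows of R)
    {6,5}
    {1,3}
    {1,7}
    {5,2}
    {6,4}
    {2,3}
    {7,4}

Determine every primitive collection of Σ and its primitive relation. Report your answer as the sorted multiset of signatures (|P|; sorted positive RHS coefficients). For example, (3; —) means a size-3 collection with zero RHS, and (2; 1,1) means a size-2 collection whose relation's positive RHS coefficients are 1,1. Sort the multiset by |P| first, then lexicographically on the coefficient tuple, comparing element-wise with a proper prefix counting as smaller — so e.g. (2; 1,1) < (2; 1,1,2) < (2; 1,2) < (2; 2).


|primitive collections| = 14. Relations:

  P={3,6}:  v_{3} + v_{6} = 0  ⟹  sig = (2; —)
  P={4,5}:  v_{4} + v_{5} = 0  ⟹  sig = (2; —)
  P={1,4}:  v_{1} + v_{4} = v_{7}  ⟹  sig = (2; 1)
  P={1,5}:  v_{1} + v_{5} = v_{3}  ⟹  sig = (2; 1)
  P={1,6}:  v_{1} + v_{6} = v_{4}  ⟹  sig = (2; 1)
  P={2,4}:  v_{2} + v_{4} = v_{3}  ⟹  sig = (2; 1)
  P={2,6}:  v_{2} + v_{6} = v_{5}  ⟹  sig = (2; 1)
  P={3,4}:  v_{3} + v_{4} = v_{1}  ⟹  sig = (2; 1)
  P={3,5}:  v_{3} + v_{5} = v_{2}  ⟹  sig = (2; 1)
  P={5,7}:  v_{5} + v_{7} = v_{1}  ⟹  sig = (2; 1)
  P={2,7}:  v_{2} + v_{7} = v_{1} + v_{3}  ⟹  sig = (2; 1,1)
  P={1,2}:  v_{1} + v_{2} = 2·v_{3}  ⟹  sig = (2; 2)
  P={3,7}:  v_{3} + v_{7} = 2·v_{1}  ⟹  sig = (2; 2)
  P={6,7}:  v_{6} + v_{7} = 2·v_{4}  ⟹  sig = (2; 2)

Hence PRS(X_Σ) =
    (2; —)
    (2; —)
    (2; 1)
    (2; 1)
    (2; 1)
    (2; 1)
    (2; 1)
    (2; 1)
    (2; 1)
    (2; 1)
    (2; 1,1)
    (2; 2)
    (2; 2)
    (2; 2)


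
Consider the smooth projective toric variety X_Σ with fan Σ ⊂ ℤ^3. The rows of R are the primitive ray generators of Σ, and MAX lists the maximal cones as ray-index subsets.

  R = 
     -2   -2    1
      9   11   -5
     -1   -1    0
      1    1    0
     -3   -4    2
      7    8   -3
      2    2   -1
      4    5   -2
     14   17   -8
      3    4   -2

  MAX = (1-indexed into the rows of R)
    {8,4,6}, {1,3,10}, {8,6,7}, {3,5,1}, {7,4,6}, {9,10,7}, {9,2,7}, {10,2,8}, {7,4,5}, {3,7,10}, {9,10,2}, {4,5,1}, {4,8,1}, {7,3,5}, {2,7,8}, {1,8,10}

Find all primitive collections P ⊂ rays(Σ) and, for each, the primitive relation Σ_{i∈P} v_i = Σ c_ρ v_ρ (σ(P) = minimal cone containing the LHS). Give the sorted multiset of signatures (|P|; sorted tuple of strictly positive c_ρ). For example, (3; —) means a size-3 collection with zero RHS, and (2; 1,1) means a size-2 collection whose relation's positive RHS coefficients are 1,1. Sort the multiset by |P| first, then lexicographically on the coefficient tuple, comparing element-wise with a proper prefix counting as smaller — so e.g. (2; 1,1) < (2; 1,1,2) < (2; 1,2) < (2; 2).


Primitive collections (24):

  {1,7}:  v_{1} + v_{7} = 0  →  sig = (2; —)
  {3,4}:  v_{3} + v_{4} = 0  →  sig = (2; —)
  {5,10}:  v_{5} + v_{10} = 0  →  sig = (2; —)
  {3,8}:  v_{3} + v_{8} = v_{10}  →  sig = (2; 1)
  {4,10}:  v_{4} + v_{10} = v_{8}  →  sig = (2; 1)
  {5,8}:  v_{5} + v_{8} = v_{4}  →  sig = (2; 1)
  {1,2}:  v_{1} + v_{2} = v_{8} + v_{10}  →  sig = (2; 1,1)
  {1,6}:  v_{1} + v_{6} = v_{4} + v_{8}  →  sig = (2; 1,1)
  {1,9}:  v_{1} + v_{9} = v_{2} + v_{10}  →  sig = (2; 1,1)
  {2,5}:  v_{2} + v_{5} = v_{7} + v_{8}  →  sig = (2; 1,1)
  {3,6}:  v_{3} + v_{6} = v_{7} + v_{8}  →  sig = (2; 1,1)
  {5,9}:  v_{5} + v_{9} = v_{2} + v_{7}  →  sig = (2; 1,1)
  {4,9}:  v_{4} + v_{9} = v_{2} + v_{7} + v_{8}  →  sig = (2; 1,1,1)
  {2,3}:  v_{2} + v_{3} = v_{7} + 2·v_{10}  →  sig = (2; 1,2)
  {2,4}:  v_{2} + v_{4} = v_{7} + 2·v_{8}  →  sig = (2; 1,2)
  {5,6}:  v_{5} + v_{6} = 2·v_{4} + v_{7}  →  sig = (2; 1,2)
  {6,10}:  v_{6} + v_{10} = v_{7} + 2·v_{8}  →  sig = (2; 1,2)
  {6,9}:  v_{6} + v_{9} = v_{2} + 2·v_{7} + 2·v_{8}  →  sig = (2; 1,2,2)
  {8,9}:  v_{8} + v_{9} = 2·v_{2}  →  sig = (2; 2)
  {2,6}:  v_{2} + v_{6} = 2·v_{7} + 3·v_{8}  →  sig = (2; 2,3)
  {3,9}:  v_{3} + v_{9} = 2·v_{7} + 3·v_{10}  →  sig = (2; 2,3)
  {2,7,10}:  v_{2} + v_{7} + v_{10} = v_{9}  →  sig = (3; 1)
  {4,7,8}:  v_{4} + v_{7} + v_{8} = v_{6}  →  sig = (3; 1)
  {7,8,10}:  v_{7} + v_{8} + v_{10} = v_{2}  →  sig = (3; 1)

Sorted signature multiset PRS(X):
    |P|=2: 21 collections, coeffs (), (), (), (1), (1), (1), (1,1), (1,1), (1,1), (1,1), (1,1), (1,1), (1,1,1), (1,2), (1,2), (1,2), (1,2), (1,2,2), (2), (2,3), (2,3)
    |P|=3: 3 collections, coeffs (1), (1), (1)


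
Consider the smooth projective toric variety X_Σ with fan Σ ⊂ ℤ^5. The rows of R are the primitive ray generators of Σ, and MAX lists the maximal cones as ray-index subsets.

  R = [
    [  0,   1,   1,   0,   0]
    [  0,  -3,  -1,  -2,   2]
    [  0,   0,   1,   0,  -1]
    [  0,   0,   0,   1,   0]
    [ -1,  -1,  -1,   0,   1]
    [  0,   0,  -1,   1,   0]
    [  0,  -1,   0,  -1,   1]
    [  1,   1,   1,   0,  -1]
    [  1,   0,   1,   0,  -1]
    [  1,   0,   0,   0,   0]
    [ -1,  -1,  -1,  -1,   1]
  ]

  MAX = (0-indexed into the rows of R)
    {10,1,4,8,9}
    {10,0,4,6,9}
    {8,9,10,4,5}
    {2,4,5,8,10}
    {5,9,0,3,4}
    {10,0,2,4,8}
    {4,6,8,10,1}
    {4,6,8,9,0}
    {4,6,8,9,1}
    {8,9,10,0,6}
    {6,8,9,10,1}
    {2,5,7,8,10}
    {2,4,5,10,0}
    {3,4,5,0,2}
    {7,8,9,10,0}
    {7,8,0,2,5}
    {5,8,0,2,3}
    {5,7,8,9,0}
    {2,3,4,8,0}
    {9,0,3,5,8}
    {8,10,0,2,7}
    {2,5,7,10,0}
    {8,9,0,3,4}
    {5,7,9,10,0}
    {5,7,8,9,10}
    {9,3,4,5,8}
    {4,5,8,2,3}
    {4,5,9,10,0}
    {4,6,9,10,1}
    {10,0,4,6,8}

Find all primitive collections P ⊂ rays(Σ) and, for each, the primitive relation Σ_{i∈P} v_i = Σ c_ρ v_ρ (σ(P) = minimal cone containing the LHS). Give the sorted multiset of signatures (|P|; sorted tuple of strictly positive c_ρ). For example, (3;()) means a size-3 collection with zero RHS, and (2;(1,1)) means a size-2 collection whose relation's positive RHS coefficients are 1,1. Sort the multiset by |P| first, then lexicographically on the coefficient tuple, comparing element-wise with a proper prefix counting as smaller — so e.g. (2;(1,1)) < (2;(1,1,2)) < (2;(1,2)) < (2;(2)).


|primitive collections| = 17. Relations:

  P={4,7}:  v_{4} + v_{7} = 0  ⟹  sig = (2;())
  P={2,9}:  v_{2} + v_{9} = v_{8}  ⟹  sig = (2;(1))
  P={3,10}:  v_{3} + v_{10} = v_{4}  ⟹  sig = (2;(1))
  P={5,6}:  v_{5} + v_{6} = v_{4} + v_{9}  ⟹  sig = (2;(1,1))
  P={3,7}:  v_{3} + v_{7} = v_{0} + v_{5} + v_{8}  ⟹  sig = (2;(1,1,1))
  P={1,7}:  v_{1} + v_{7} = v_{6} + v_{8} + v_{9} + v_{10}  ⟹  sig = (2;(1,1,1,1))
  P={6,7}:  v_{6} + v_{7} = v_{0} + v_{8} + v_{9} + v_{10}  ⟹  sig = (2;(1,1,1,1))
  P={1,2}:  v_{1} + v_{2} = v_{4} + v_{6} + 2·v_{8} + v_{10}  ⟹  sig = (2;(1,1,1,2))
  P={1,3}:  v_{1} + v_{3} = 2·v_{4} + v_{6} + v_{8} + v_{9}  ⟹  sig = (2;(1,1,1,2))
  P={2,6}:  v_{2} + v_{6} = v_{0} + v_{4} + 2·v_{8} + v_{10}  ⟹  sig = (2;(1,1,1,2))
  P={3,6}:  v_{3} + v_{6} = v_{0} + 2·v_{4} + v_{8} + v_{9}  ⟹  sig = (2;(1,1,1,2))
  P={1,5}:  v_{1} + v_{5} = 2·v_{4} + v_{8} + 2·v_{9} + v_{10}  ⟹  sig = (2;(1,1,2,2))
  P={0,1}:  v_{0} + v_{1} = 2·v_{6}  ⟹  sig = (2;(2))
  P={0,5,8,10}:  v_{0} + v_{5} + v_{8} + v_{10} = 0  ⟹  sig = (4;())
  P={0,4,5,8}:  v_{0} + v_{4} + v_{5} + v_{8} = v_{3}  ⟹  sig = (4;(1))
  P={0,4,8,9,10}:  v_{0} + v_{4} + v_{8} + v_{9} + v_{10} = v_{6}  ⟹  sig = (5;(1))
  P={4,6,8,9,10}:  v_{4} + v_{6} + v_{8} + v_{9} + v_{10} = v_{1}  ⟹  sig = (5;(1))

Hence PRS(X_Σ) =
[(2;()), (2;(1)), (2;(1)), (2;(1,1)), (2;(1,1,1)), (2;(1,1,1,1)), (2;(1,1,1,1)), (2;(1,1,1,2)), (2;(1,1,1,2)), (2;(1,1,1,2)), (2;(1,1,1,2)), (2;(1,1,2,2)), (2;(2)), (4;()), (4;(1)), (5;(1)), (5;(1))]


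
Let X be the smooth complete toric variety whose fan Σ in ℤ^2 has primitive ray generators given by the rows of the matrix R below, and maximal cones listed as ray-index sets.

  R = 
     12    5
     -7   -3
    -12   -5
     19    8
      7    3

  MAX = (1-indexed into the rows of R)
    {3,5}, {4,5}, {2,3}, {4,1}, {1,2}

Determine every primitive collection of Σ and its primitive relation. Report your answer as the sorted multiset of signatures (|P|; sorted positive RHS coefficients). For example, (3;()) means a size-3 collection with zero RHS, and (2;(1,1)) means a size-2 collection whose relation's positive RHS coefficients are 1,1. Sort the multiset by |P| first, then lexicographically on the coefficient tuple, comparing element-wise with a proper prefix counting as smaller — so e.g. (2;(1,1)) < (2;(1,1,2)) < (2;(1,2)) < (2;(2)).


|primitive collections| = 5. Relations:

  • {1,3}:  v_{1} + v_{3} = 0 ; sig = (2;())
  • {2,5}:  v_{2} + v_{5} = 0 ; sig = (2;())
  • {1,5}:  v_{1} + v_{5} = v_{4} ; sig = (2;(1))
  • {2,4}:  v_{2} + v_{4} = v_{1} ; sig = (2;(1))
  • {3,4}:  v_{3} + v_{4} = v_{5} ; sig = (2;(1))

Signatures (|P|; sorted positive RHS coefficients), sorted:
    |P|=2: 5 collections, coeffs (), (), (1), (1), (1)


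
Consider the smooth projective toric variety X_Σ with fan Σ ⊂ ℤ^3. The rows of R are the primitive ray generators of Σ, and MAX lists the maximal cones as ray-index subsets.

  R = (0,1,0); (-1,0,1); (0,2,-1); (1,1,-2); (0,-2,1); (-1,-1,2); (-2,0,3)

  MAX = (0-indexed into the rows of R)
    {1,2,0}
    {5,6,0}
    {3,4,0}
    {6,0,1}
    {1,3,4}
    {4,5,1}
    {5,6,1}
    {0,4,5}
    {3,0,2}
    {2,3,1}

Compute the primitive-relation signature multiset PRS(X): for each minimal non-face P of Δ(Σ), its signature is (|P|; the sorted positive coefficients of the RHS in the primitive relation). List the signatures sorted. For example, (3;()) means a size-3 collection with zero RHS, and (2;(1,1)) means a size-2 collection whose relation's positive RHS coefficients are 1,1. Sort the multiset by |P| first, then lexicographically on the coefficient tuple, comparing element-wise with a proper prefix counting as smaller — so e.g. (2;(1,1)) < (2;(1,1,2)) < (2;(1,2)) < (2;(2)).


Σ has 9 primitive collections:

  • {2,4}:  v_{2} + v_{4} = 0 — sig = (2;())
  • {3,5}:  v_{3} + v_{5} = 0 — sig = (2;())
  • {2,5}:  v_{2} + v_{5} = v_{0} + v_{1} — sig = (2;(1,1))
  • {3,6}:  v_{3} + v_{6} = v_{0} + v_{1} — sig = (2;(1,1))
  • {4,6}:  v_{4} + v_{6} = 2·v_{5} — sig = (2;(2))
  • {2,6}:  v_{2} + v_{6} = 2·v_{0} + 2·v_{1} — sig = (2;(2,2))
  • {0,1,3}:  v_{0} + v_{1} + v_{3} = v_{2} — sig = (3;(1))
  • {0,1,4}:  v_{0} + v_{1} + v_{4} = v_{5} — sig = (3;(1))
  • {0,1,5}:  v_{0} + v_{1} + v_{5} = v_{6} — sig = (3;(1))

Sorted signature multiset PRS(X):
    (2;())
    (2;())
    (2;(1,1))
    (2;(1,1))
    (2;(2))
    (2;(2,2))
    (3;(1))
    (3;(1))
    (3;(1))


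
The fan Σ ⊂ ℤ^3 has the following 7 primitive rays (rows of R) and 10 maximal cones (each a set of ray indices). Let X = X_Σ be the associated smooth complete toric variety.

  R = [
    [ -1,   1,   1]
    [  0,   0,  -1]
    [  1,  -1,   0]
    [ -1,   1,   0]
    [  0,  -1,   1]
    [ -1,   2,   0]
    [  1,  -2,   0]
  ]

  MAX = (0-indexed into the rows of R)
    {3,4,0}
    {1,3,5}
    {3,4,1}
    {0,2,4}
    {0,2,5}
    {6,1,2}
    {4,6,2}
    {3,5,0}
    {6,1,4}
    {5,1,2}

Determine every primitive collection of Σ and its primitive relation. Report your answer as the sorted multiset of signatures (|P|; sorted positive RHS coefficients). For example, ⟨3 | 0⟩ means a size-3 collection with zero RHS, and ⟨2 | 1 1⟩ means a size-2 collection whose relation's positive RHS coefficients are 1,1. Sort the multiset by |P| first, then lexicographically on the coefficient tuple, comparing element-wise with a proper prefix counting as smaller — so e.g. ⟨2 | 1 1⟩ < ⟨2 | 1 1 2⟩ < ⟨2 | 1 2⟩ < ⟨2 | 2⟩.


Δ(Σ) — 7 vertices, 7 min non-faces:

  • {2,3}:  v_{2} + v_{3} = 0  ⇒ sig = ⟨2 | 0⟩
  • {5,6}:  v_{5} + v_{6} = 0  ⇒ sig = ⟨2 | 0⟩
  • {0,1}:  v_{0} + v_{1} = v_{3}  ⇒ sig = ⟨2 | 1⟩
  • {0,6}:  v_{0} + v_{6} = v_{4}  ⇒ sig = ⟨2 | 1⟩
  • {4,5}:  v_{4} + v_{5} = v_{0}  ⇒ sig = ⟨2 | 1⟩
  • {3,6}:  v_{3} + v_{6} = v_{1} + v_{4}  ⇒ sig = ⟨2 | 1 1⟩
  • {1,2,4}:  v_{1} + v_{2} + v_{4} = v_{6}  ⇒ sig = ⟨3 | 1⟩

Hence PRS(X_Σ) =
[⟨2 | 0⟩, ⟨2 | 0⟩, ⟨2 | 1⟩, ⟨2 | 1⟩, ⟨2 | 1⟩, ⟨2 | 1 1⟩, ⟨3 | 1⟩]


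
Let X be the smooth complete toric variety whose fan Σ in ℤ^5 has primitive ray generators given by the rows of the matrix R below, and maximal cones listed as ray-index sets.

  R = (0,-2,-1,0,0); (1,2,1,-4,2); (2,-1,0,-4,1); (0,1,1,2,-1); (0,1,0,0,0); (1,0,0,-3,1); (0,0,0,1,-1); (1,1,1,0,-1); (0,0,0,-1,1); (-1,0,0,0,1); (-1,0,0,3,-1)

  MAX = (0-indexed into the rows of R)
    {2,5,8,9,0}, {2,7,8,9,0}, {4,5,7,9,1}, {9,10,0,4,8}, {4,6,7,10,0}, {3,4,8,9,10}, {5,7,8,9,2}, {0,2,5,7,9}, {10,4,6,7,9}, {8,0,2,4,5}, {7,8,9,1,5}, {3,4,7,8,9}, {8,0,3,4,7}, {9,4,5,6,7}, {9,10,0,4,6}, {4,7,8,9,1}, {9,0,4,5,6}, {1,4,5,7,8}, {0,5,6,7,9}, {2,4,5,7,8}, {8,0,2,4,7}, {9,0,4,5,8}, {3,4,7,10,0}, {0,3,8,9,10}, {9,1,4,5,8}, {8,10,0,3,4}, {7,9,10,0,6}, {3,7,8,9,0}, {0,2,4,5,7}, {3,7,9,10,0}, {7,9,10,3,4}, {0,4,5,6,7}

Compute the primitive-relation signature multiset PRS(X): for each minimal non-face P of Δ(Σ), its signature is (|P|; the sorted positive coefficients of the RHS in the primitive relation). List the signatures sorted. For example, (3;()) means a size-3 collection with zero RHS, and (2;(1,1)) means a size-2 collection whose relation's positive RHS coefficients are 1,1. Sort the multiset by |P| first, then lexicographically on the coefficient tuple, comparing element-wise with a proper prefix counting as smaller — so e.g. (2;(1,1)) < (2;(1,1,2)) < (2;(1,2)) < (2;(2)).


18 collections generate NE(X_Σ); each relation:

  P={5,10}:  v_{5} + v_{10} = 0 ; sig = (2;())
  P={6,8}:  v_{6} + v_{8} = 0 ; sig = (2;())
  P={0,1}:  v_{0} + v_{1} = v_{5} + v_{8} ; sig = (2;(1,1))
  P={3,5}:  v_{3} + v_{5} = v_{7} + v_{8} ; sig = (2;(1,1))
  P={3,6}:  v_{3} + v_{6} = v_{7} + v_{10} ; sig = (2;(1,1))
  P={2,6}:  v_{2} + v_{6} = v_{0} + v_{5} + v_{7} ; sig = (2;(1,1,1))
  P={2,10}:  v_{2} + v_{10} = v_{0} + v_{7} + v_{8} ; sig = (2;(1,1,1))
  P={1,6}:  v_{1} + v_{6} = v_{4} + v_{5} + v_{7} + v_{9} ; sig = (2;(1,1,1,1))
  P={1,10}:  v_{1} + v_{10} = v_{4} + v_{7} + v_{8} + v_{9} ; sig = (2;(1,1,1,1))
  P={1,3}:  v_{1} + v_{3} = v_{4} + 2·v_{7} + 2·v_{8} + v_{9} ; sig = (2;(1,1,2,2))
  P={1,2}:  v_{1} + v_{2} = 2·v_{5} + v_{7} + 2·v_{8} ; sig = (2;(1,2,2))
  P={2,3}:  v_{2} + v_{3} = v_{0} + 2·v_{7} + 2·v_{8} ; sig = (2;(1,2,2))
  P={7,8,10}:  v_{7} + v_{8} + v_{10} = v_{3} ; sig = (3;(1))
  P={2,4,9}:  v_{2} + v_{4} + v_{9} = v_{5} + v_{8} ; sig = (3;(1,1))
  P={0,4,7,9}:  v_{0} + v_{4} + v_{7} + v_{9} = 0 ; sig = (4;())
  P={0,5,7,8}:  v_{0} + v_{5} + v_{7} + v_{8} = v_{2} ; sig = (4;(1))
  P={0,3,4,9}:  v_{0} + v_{3} + v_{4} + v_{9} = v_{8} + v_{10} ; sig = (4;(1,1))
  P={4,5,7,8,9}:  v_{4} + v_{5} + v_{7} + v_{8} + v_{9} = v_{1} ; sig = (5;(1))

Sorted signature multiset PRS(X):
    (2;())
    (2;())
    (2;(1,1))
    (2;(1,1))
    (2;(1,1))
    (2;(1,1,1))
    (2;(1,1,1))
    (2;(1,1,1,1))
    (2;(1,1,1,1))
    (2;(1,1,2,2))
    (2;(1,2,2))
    (2;(1,2,2))
    (3;(1))
    (3;(1,1))
    (4;())
    (4;(1))
    (4;(1,1))
    (5;(1))


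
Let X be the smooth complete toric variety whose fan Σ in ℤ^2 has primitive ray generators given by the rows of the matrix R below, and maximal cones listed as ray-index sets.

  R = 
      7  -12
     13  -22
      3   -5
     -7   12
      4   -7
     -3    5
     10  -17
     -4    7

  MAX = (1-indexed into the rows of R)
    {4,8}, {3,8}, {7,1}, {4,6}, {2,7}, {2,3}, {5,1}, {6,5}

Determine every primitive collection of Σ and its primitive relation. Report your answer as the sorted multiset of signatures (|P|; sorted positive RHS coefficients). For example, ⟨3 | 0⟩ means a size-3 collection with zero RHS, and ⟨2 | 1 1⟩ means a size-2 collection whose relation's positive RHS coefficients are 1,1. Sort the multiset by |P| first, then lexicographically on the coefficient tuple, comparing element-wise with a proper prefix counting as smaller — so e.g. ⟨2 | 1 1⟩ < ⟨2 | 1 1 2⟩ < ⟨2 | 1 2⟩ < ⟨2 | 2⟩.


20 minimal non-faces of Δ(Σ) (on 8 rays):

  • {1,4}:  v_{1} + v_{4} = 0 — sig = ⟨2 | 0⟩
  • {3,6}:  v_{3} + v_{6} = 0 — sig = ⟨2 | 0⟩
  • {5,8}:  v_{5} + v_{8} = 0 — sig = ⟨2 | 0⟩
  • {1,3}:  v_{1} + v_{3} = v_{7} — sig = ⟨2 | 1⟩
  • {1,6}:  v_{1} + v_{6} = v_{5} — sig = ⟨2 | 1⟩
  • {1,8}:  v_{1} + v_{8} = v_{3} — sig = ⟨2 | 1⟩
  • {2,6}:  v_{2} + v_{6} = v_{7} — sig = ⟨2 | 1⟩
  • {3,4}:  v_{3} + v_{4} = v_{8} — sig = ⟨2 | 1⟩
  • {3,5}:  v_{3} + v_{5} = v_{1} — sig = ⟨2 | 1⟩
  • {3,7}:  v_{3} + v_{7} = v_{2} — sig = ⟨2 | 1⟩
  • {4,5}:  v_{4} + v_{5} = v_{6} — sig = ⟨2 | 1⟩
  • {4,7}:  v_{4} + v_{7} = v_{3} — sig = ⟨2 | 1⟩
  • {6,7}:  v_{6} + v_{7} = v_{1} — sig = ⟨2 | 1⟩
  • {6,8}:  v_{6} + v_{8} = v_{4} — sig = ⟨2 | 1⟩
  • {2,5}:  v_{2} + v_{5} = v_{1} + v_{7} — sig = ⟨2 | 1 1⟩
  • {1,2}:  v_{1} + v_{2} = 2·v_{7} — sig = ⟨2 | 2⟩
  • {2,4}:  v_{2} + v_{4} = 2·v_{3} — sig = ⟨2 | 2⟩
  • {5,7}:  v_{5} + v_{7} = 2·v_{1} — sig = ⟨2 | 2⟩
  • {7,8}:  v_{7} + v_{8} = 2·v_{3} — sig = ⟨2 | 2⟩
  • {2,8}:  v_{2} + v_{8} = 3·v_{3} — sig = ⟨2 | 3⟩

Signatures (|P|; sorted positive RHS coefficients), sorted:
{ ⟨2 | 0⟩ ×3,  ⟨2 | 1⟩ ×11,  ⟨2 | 1 1⟩,  ⟨2 | 2⟩ ×4,  ⟨2 | 3⟩ }


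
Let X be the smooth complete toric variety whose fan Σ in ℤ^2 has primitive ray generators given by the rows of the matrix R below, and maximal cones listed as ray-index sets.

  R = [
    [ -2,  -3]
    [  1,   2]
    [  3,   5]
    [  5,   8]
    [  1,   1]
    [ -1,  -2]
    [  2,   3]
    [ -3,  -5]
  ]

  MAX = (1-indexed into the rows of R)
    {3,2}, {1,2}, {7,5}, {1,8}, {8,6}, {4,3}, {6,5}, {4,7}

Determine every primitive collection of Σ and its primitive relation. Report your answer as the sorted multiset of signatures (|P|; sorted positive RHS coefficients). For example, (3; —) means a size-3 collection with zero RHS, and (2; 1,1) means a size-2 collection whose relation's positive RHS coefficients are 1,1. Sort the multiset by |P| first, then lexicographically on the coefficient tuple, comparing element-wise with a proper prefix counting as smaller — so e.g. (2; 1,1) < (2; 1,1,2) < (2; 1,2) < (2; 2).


Minimal non-faces — 20 found among 8 rays, 8 max cones:

  P = {1,7}:  v_{1} + v_{7} = 0  ⟹  sig = (2; —)
  P = {2,6}:  v_{2} + v_{6} = 0  ⟹  sig = (2; —)
  P = {3,8}:  v_{3} + v_{8} = 0  ⟹  sig = (2; —)
  P = {1,3}:  v_{1} + v_{3} = v_{2}  ⟹  sig = (2; 1)
  P = {1,4}:  v_{1} + v_{4} = v_{3}  ⟹  sig = (2; 1)
  P = {1,5}:  v_{1} + v_{5} = v_{6}  ⟹  sig = (2; 1)
  P = {1,6}:  v_{1} + v_{6} = v_{8}  ⟹  sig = (2; 1)
  P = {2,5}:  v_{2} + v_{5} = v_{7}  ⟹  sig = (2; 1)
  P = {2,7}:  v_{2} + v_{7} = v_{3}  ⟹  sig = (2; 1)
  P = {2,8}:  v_{2} + v_{8} = v_{1}  ⟹  sig = (2; 1)
  P = {3,6}:  v_{3} + v_{6} = v_{7}  ⟹  sig = (2; 1)
  P = {3,7}:  v_{3} + v_{7} = v_{4}  ⟹  sig = (2; 1)
  P = {4,8}:  v_{4} + v_{8} = v_{7}  ⟹  sig = (2; 1)
  P = {6,7}:  v_{6} + v_{7} = v_{5}  ⟹  sig = (2; 1)
  P = {7,8}:  v_{7} + v_{8} = v_{6}  ⟹  sig = (2; 1)
  P = {2,4}:  v_{2} + v_{4} = 2·v_{3}  ⟹  sig = (2; 2)
  P = {3,5}:  v_{3} + v_{5} = 2·v_{7}  ⟹  sig = (2; 2)
  P = {4,6}:  v_{4} + v_{6} = 2·v_{7}  ⟹  sig = (2; 2)
  P = {5,8}:  v_{5} + v_{8} = 2·v_{6}  ⟹  sig = (2; 2)
  P = {4,5}:  v_{4} + v_{5} = 3·v_{7}  ⟹  sig = (2; 3)

Sorted signature multiset PRS(X):
    (2; —)
    (2; —)
    (2; —)
    (2; 1)
    (2; 1)
    (2; 1)
    (2; 1)
    (2; 1)
    (2; 1)
    (2; 1)
    (2; 1)
    (2; 1)
    (2; 1)
    (2; 1)
    (2; 1)
    (2; 2)
    (2; 2)
    (2; 2)
    (2; 2)
    (2; 3)
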